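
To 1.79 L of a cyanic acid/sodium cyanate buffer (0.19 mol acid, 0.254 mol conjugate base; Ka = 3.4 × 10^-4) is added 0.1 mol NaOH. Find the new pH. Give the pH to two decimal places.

After neutralization: n(HOCN) = 0.09 mol, n(OCN-) = 0.354 mol.
pKa = −log(3.4 × 10^-4) = 3.469
Henderson–Hasselbalch with mole ratio 0.354/0.09: pH = 3.469 + (+0.595)

pH = 4.06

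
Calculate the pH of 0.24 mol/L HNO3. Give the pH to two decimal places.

HNO3 is a strong acid and dissociates completely, so [H+] = 0.24 M.
pH = -log(0.24) = 0.62

pH = 0.62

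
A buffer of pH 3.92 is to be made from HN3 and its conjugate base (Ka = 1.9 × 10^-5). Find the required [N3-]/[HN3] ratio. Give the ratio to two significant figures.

ratio = 0.16

pKa = -log(1.9 × 10^-5) = 4.721
pH = pKa + log(r) ⇒ log(r) = 3.92 − 4.721 = -0.801
r = [N3-]/[HN3] = 10^(-0.801) = 0.158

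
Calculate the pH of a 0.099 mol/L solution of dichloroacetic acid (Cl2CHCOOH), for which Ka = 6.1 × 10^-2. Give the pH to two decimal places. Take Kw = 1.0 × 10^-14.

pH = 1.28

Cl2CHCOOH ⇌ Cl2CHCOO- + H+
From the ICE table, Ka = [H+]²/(0.099 − [H+]) = 6.1 × 10^-2.
[H+] is not negligible relative to C₀; solve [H+]² + 0.061·[H+] − 0.00604 = 0.
[H+] = [−0.061 + √(0.061² + 0.0242)]/2 = 5.30 × 10^-2 M
pH = −log[H+] = −log(5.30 × 10^-2) = 1.28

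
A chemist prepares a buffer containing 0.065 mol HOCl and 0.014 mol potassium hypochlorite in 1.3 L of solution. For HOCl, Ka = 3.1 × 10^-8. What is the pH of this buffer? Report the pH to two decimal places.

pKa = −log(3.1 × 10^-8) = 7.509
Henderson–Hasselbalch: pH = pKa + log([OCl-]/[HOCl]) = 7.509 + log(0.014/0.065)
pH = 7.509 + (-0.667) = 6.84

pH = 6.84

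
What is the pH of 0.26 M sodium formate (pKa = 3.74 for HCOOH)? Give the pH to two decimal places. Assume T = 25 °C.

HCOO- is the conjugate base of the weak acid HCOOH.
Ka = 10^(−3.74) = 1.82 × 10^-4
Kb = Kw/Ka = 1.0×10^-14 / 1.82 × 10^-4 = 5.49 × 10^-11
From the ICE table, Kb = [OH-]²/(0.26 − [OH-]) = 5.49 × 10^-11.
Neglecting [OH-] in the denominator: [OH-] = √(5.49 × 10^-11 × 0.26) = 3.78 × 10^-6 M
([OH-]/C₀ = 0.0015% < 5%, so the approximation holds.)
pOH = −log(3.78 × 10^-6) = 5.42; pH = 14.00 − 5.42 = 8.58

pH = 8.58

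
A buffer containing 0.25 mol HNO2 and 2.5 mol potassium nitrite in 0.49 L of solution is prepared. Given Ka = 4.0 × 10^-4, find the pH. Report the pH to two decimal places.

pKa = −log(4.0 × 10^-4) = 3.398
Using pH = pKa + log([base]/[acid]) with [base]/[acid] = 2.5/0.25:
pH = 3.398 + (+1.000) = 4.40

pH = 4.40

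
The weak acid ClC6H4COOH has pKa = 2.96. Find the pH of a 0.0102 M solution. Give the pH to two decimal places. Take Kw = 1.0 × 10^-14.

pH = 2.55

ClC6H4COOH ⇌ ClC6H4COO- + H+
Ka = 10^(−2.96) = 1.10 × 10^-3
From the ICE table, Ka = [H+]²/(0.0102 − [H+]) = 1.10 × 10^-3.
The 5% rule fails; solving [H+]² + Ka·[H+] − Ka·C₀ = 0 exactly:
[H+] = [−0.0011 + √(0.0011² + 4.49e-05)]/2 = 2.84 × 10^-3 M
pH = −log(2.84 × 10^-3) = 2.55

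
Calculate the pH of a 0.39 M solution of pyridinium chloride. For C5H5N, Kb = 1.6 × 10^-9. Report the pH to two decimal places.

C5H5NH+ is the conjugate acid of the weak base C5H5N.
Ka = Kw/Kb = 1.0×10^-14 / 1.6 × 10^-9 = 6.25 × 10^-6
Ka = x²/(0.39 − x) = 6.25 × 10^-6
Neglecting x in the denominator: x = √(6.25 × 10^-6 × 0.39) = 1.56 × 10^-3 M
(x/C₀ = 0.4% < 5%, so the approximation holds.)
pH = −log(1.56 × 10^-3) = 2.81

pH = 2.81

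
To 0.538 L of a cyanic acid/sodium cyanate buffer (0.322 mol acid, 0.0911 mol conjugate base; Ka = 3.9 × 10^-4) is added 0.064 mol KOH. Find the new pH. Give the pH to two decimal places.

After neutralization: n(HOCN) = 0.258 mol, n(OCN-) = 0.155 mol.
pKa = −log(3.9 × 10^-4) = 3.409
pH = pKa + log([A⁻]/[HA]) = 3.409 + log(0.155/0.258) = 3.409 -0.221

pH = 3.19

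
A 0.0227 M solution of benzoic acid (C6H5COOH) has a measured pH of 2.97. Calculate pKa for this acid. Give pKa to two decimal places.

pKa = 4.28

[H+] = 10^(-2.97) = 1.07 × 10^-3 M
At equilibrium [HA] = 0.0227 − 1.07 × 10^-3 = 2.16 × 10^-2 M
Ka = [H+][A-]/[HA] = (1.07 × 10^-3)² / 2.16 × 10^-2 = 5.30 × 10^-5
pKa = -log(5.30 × 10^-5) = 4.28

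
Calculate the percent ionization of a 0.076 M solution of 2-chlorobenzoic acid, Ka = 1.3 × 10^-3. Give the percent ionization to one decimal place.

12.3%

ClC6H4COOH ⇌ ClC6H4COO- + H+; let x = [H+] at equilibrium.
Solve x² + 0.0013x − 9.88e-05 = 0 → x = 9.31 × 10^-3 M
Fraction ionized = 9.31 × 10^-3 / 0.076 = 0.1225 → 12.3%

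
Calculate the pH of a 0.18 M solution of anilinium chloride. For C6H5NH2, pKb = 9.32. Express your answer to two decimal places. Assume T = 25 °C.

pH = 2.71

C6H5NH3+ is the conjugate acid of the weak base C6H5NH2.
Kb = 10^(−9.32) = 4.79 × 10^-10
Ka = Kw/Kb = 1.0×10^-14 / 4.79 × 10^-10 = 2.09 × 10^-5
From the ICE table, Ka = x²/(0.18 − x) = 2.09 × 10^-5.
Assume x ≪ 0.18: x ≈ √(2.09 × 10^-5 × 0.18) = 1.94 × 10^-3 M
pH = −log(1.94 × 10^-3) = 2.71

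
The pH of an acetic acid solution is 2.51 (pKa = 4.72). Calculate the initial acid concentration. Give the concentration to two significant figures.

[H+] = 10^(-2.51) = 3.09 × 10^-3 M = x
Ka = 10^(−4.72) = 1.91 × 10^-5
Ka = x²/(C₀ − x) ⇒ C₀ = x + x²/Ka
C₀ = 3.09 × 10^-3 + (3.09 × 10^-3)²/(1.91 × 10^-5) = 5.03 × 10^-1 M

C₀ = 5.0 × 10^-1 M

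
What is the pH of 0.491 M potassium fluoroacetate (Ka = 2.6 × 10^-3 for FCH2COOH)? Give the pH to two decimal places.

pH = 8.14

FCH2COO- is the conjugate base of the weak acid FCH2COOH.
Kb = Kw/Ka = 1.0×10^-14 / 2.6 × 10^-3 = 3.85 × 10^-12
Kb = x²/(0.491 − x) = 3.85 × 10^-12
Neglecting x in the denominator: x = √(3.85 × 10^-12 × 0.491) = 1.37 × 10^-6 M
Check: 0.00028% ionized — well under 5%, approximation valid.
pOH = −log(1.37 × 10^-6) = 5.86; pH = 14.00 − 5.86 = 8.14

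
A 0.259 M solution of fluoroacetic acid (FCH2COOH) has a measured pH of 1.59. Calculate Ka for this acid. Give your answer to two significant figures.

Ka = 2.8 × 10^-3

[H+] = 10^(-1.59) = 2.57 × 10^-2 M
At equilibrium [HA] = 0.259 − 2.57 × 10^-2 = 2.33 × 10^-1 M
Ka = [H+][A-]/[HA] = (2.57 × 10^-2)² / 2.33 × 10^-1 = 2.8 × 10^-3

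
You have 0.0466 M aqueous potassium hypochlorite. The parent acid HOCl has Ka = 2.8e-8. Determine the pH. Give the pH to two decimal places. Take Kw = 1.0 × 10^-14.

OCl- is the conjugate base of the weak acid HOCl.
Kb = Kw/Ka = 1.0×10^-14 / 2.8 × 10^-8 = 3.57 × 10^-7
From the ICE table, Kb = x²/(0.0466 − x) = 3.57 × 10^-7.
Assume x ≪ 0.0466: x ≈ √(3.57 × 10^-7 × 0.0466) = 1.29 × 10^-4 M
(x/C₀ = 0.28% < 5%, so the approximation holds.)
pOH = −log(1.29 × 10^-4) = 3.89; pH = 14.00 − 3.89 = 10.11

pH = 10.11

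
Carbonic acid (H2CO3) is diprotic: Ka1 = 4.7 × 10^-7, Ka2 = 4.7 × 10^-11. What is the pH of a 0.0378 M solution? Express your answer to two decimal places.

pH = 3.88

Since Ka1 ≫ Ka2, the first ionization dominates [H+].
Ka1 = x²/(0.0378 − x) = 4.7 × 10^-7
x ≈ √(4.7 × 10^-7 × 0.0378) = 1.33 × 10^-4 M
pH = −log(1.33 × 10^-4) = 3.88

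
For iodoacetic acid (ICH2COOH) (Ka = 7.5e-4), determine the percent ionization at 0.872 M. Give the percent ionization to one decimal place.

ICH2COOH ⇌ ICH2COO- + H+; let x = [H+] at equilibrium.
x ≈ √(Ka·C₀) = √(7.5 × 10^-4 × 0.872) = 2.56 × 10^-2 M
Fraction ionized = 2.56 × 10^-2 / 0.872 = 0.0294 → 2.9%

2.9%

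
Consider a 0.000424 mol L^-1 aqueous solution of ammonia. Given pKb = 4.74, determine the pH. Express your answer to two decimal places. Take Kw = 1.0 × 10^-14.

pH = 9.90

NH3 + H2O ⇌ NH4+ + OH-
Kb = 10^(−4.74) = 1.82 × 10^-5
From the ICE table, Kb = [OH-]²/(0.000424 − [OH-]) = 1.82 × 10^-5.
Here C₀/Kb ≈ 23.3, so the small-[OH-] approximation fails. Use the quadratic:
[OH-] = [−1.82e-05 + √(1.82e-05² + 3.09e-08)]/2 = 7.92 × 10^-5 M
pOH = 4.10, so pH = 14.00 − pOH = 9.90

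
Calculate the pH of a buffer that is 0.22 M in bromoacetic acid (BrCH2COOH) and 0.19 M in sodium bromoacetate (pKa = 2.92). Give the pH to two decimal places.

Henderson–Hasselbalch: pH = pKa + log([BrCH2COO-]/[BrCH2COOH]) = 2.92 + log(0.19/0.22)
pH = 2.92 + (-0.064) = 2.86

pH = 2.86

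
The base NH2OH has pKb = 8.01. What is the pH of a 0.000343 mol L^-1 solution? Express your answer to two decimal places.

pH = 8.26

NH2OH + H2O ⇌ NH3OH+ + OH-
Kb = 10^(−8.01) = 9.77 × 10^-9
Kb = [OH-]²/(0.000343 − [OH-]) = 9.77 × 10^-9
Assume [OH-] ≪ 0.000343: [OH-] ≈ √(9.77 × 10^-9 × 0.000343) = 1.83 × 10^-6 M
Check: 0.53% ionized — well under 5%, approximation valid.
pOH = 5.74, so pH = 14.00 − pOH = 8.26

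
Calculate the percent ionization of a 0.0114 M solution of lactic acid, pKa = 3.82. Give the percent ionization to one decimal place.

10.9%

CH3CH(OH)COOH ⇌ CH3CH(OH)COO- + H+; let x = [H+] at equilibrium.
Ka = 10^(−3.82) = 1.51 × 10^-4
Solve x² + 0.000151x − 1.72e-06 = 0 → x = 1.24 × 10^-3 M
% ionization = x/C₀ × 100% = 1.24 × 10^-3/0.0114 × 100% = 10.9%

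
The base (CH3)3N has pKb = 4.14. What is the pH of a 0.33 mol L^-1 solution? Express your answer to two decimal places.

(CH3)3N + H2O ⇌ (CH3)3NH+ + OH-
Kb = 10^(−4.14) = 7.24 × 10^-5
From the ICE table, Kb = [OH-]²/(0.33 − [OH-]) = 7.24 × 10^-5.
Since Kb ≪ C₀, [OH-] ≈ √(Kb·C₀) = 4.89 × 10^-3 M.
Check: 1.5% ionized — well under 5%, approximation valid.
pOH = 2.31, so pH = 14.00 − pOH = 11.69

pH = 11.69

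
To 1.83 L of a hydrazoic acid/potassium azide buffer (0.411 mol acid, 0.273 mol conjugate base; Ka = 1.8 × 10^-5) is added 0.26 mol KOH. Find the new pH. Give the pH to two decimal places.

OH- converts HN3 to N3-: HN3 → 0.151 mol, N3- → 0.533 mol.
pKa = −log(1.8 × 10^-5) = 4.745
pH = pKa + log([A⁻]/[HA]) = 4.745 + log(0.533/0.151) = 4.745 +0.548

pH = 5.29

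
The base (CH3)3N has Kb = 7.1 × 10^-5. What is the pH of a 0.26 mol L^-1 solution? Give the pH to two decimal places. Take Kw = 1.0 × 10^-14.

pH = 11.63

(CH3)3N + H2O ⇌ (CH3)3NH+ + OH-
Kb = [OH-]²/(0.26 − [OH-]) = 7.1 × 10^-5
Neglecting [OH-] in the denominator: [OH-] = √(7.1 × 10^-5 × 0.26) = 4.30 × 10^-3 M
Check: 1.7% ionized — well under 5%, approximation valid.
pOH = 2.37, so pH = 14.00 − pOH = 11.63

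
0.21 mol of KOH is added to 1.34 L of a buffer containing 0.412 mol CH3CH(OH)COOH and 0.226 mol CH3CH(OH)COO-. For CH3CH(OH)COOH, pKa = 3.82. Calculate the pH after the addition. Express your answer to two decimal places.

pH = 4.15

After neutralization: n(CH3CH(OH)COOH) = 0.202 mol, n(CH3CH(OH)COO-) = 0.436 mol.
pH = pKa + log(n_CH3CH(OH)COO-/n_CH3CH(OH)COOH) = 3.82 + log(0.436/0.202) = 3.82 + (+0.334)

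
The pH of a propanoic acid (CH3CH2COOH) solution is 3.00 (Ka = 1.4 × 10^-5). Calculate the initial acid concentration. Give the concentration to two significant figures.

[H+] = 10^(-3.00) = 1.00 × 10^-3 M = x
Ka = x²/(C₀ − x) ⇒ C₀ = x + x²/Ka
C₀ = 1.00 × 10^-3 + (1.00 × 10^-3)²/(1.4 × 10^-5) = 7.24 × 10^-2 M

C₀ = 7.2 × 10^-2 M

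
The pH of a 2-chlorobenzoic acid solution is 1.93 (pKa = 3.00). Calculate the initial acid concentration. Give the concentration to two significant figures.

C₀ = 1.5 × 10^-1 M

[H+] = 10^(-1.93) = 1.17 × 10^-2 M = x
Ka = 10^(−3.00) = 1.00 × 10^-3
Ka = x²/(C₀ − x) ⇒ C₀ = x + x²/Ka
C₀ = 1.17 × 10^-2 + (1.17 × 10^-2)²/(1.00 × 10^-3) = 1.49 × 10^-1 M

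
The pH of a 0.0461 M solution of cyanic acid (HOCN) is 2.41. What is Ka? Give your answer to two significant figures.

Ka = 3.6 × 10^-4

[H+] = 10^(-2.41) = 3.89 × 10^-3 M
At equilibrium [HA] = 0.0461 − 3.89 × 10^-3 = 4.22 × 10^-2 M
Ka = [H+][A-]/[HA] = (3.89 × 10^-3)² / 4.22 × 10^-2 = 3.6 × 10^-4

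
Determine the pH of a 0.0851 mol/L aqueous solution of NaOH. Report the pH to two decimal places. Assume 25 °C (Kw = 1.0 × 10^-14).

pH = 12.93

NaOH is a strong base; [OH-] = 0.0851 M.
pOH = -log(0.0851) = 1.07
pH = 14.00 - 1.07 = 12.93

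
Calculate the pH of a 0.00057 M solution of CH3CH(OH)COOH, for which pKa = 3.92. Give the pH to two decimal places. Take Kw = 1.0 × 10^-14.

pH = 3.68

CH3CH(OH)COOH ⇌ CH3CH(OH)COO- + H+
Ka = 10^(−3.92) = 1.20 × 10^-4
Ka = x²/(0.00057 − x) = 1.20 × 10^-4
x is not negligible relative to C₀; solve x² + 0.00012·x − 6.84e-08 = 0.
x = [−0.00012 + √(0.00012² + 2.74e-07)]/2 = 2.08 × 10^-4 M
pH = −log(2.08 × 10^-4) = 3.68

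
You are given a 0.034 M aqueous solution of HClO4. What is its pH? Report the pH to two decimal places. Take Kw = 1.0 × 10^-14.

HClO4 is a strong acid and dissociates completely, so [H+] = 0.034 M.
pH = -log(0.034) = 1.47

pH = 1.47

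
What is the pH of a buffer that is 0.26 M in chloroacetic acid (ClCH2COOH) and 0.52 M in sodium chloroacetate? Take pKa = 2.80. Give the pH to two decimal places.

pH = 3.10

Using pH = pKa + log([base]/[acid]) with [base]/[acid] = 0.52/0.26:
pH = 2.80 + (+0.301) = 3.10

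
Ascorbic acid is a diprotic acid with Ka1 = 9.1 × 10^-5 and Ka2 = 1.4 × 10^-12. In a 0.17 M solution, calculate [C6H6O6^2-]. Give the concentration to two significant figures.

First ionization gives [H+] ≈ [HC6H6O6-] = 3.93 × 10^-3 M.
Second step: Ka2 = [H+][C6H6O6^2-]/[HC6H6O6-] ≈ [C6H6O6^2-] (since [H+] ≈ [HC6H6O6-]).
So [C6H6O6^2-] ≈ Ka2.

1.4 × 10^-12 M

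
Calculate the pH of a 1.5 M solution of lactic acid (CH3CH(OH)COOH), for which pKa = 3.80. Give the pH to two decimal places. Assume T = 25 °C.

CH3CH(OH)COOH ⇌ CH3CH(OH)COO- + H+
Ka = 10^(−3.80) = 1.58 × 10^-4
From the ICE table, Ka = [H+]²/(1.5 − [H+]) = 1.58 × 10^-4.
Assume [H+] ≪ 1.5: [H+] ≈ √(1.58 × 10^-4 × 1.5) = 1.54 × 10^-2 M
Check: 1% ionized — well under 5%, approximation valid.
pH = −log(1.54 × 10^-2) = 1.81

pH = 1.81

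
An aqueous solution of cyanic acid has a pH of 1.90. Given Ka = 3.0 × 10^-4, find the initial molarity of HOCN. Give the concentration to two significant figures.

C₀ = 5.4 × 10^-1 M

[H+] = 10^(-1.90) = 1.26 × 10^-2 M = x
Ka = x²/(C₀ − x) ⇒ C₀ = x + x²/Ka
C₀ = 1.26 × 10^-2 + (1.26 × 10^-2)²/(3.0 × 10^-4) = 5.42 × 10^-1 M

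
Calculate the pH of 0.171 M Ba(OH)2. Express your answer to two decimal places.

Ba(OH)2 is a strong base (each formula unit releases 2 OH-); [OH-] = 0.342 M.
pOH = -log(0.342) = 0.47
pH = 14.00 - 0.47 = 13.53

pH = 13.53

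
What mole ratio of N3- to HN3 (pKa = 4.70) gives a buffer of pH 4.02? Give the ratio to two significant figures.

ratio = 0.21

pH = pKa + log(r) ⇒ log(r) = 4.02 − 4.70 = -0.68
r = [N3-]/[HN3] = 10^(-0.68) = 0.209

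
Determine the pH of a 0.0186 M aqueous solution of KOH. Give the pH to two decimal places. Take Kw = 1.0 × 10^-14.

pH = 12.27

KOH is a strong base; [OH-] = 0.0186 M.
pOH = -log(0.0186) = 1.73
pH = 14.00 - 1.73 = 12.27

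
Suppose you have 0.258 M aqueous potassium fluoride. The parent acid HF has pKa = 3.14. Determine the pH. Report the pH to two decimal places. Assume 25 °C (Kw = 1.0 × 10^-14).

pH = 8.28

F- is the conjugate base of the weak acid HF.
Ka = 10^(−3.14) = 7.24 × 10^-4
Kb = Kw/Ka = 1.0×10^-14 / 7.24 × 10^-4 = 1.38 × 10^-11
From the ICE table, Kb = [OH-]²/(0.258 − [OH-]) = 1.38 × 10^-11.
Neglecting [OH-] in the denominator: [OH-] = √(1.38 × 10^-11 × 0.258) = 1.89 × 10^-6 M
Check: 0.00073% ionized — well under 5%, approximation valid.
pOH = 5.72, so pH = 14.00 − pOH = 8.28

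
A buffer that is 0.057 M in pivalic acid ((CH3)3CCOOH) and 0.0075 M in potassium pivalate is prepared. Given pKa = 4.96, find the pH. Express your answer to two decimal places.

pH = 4.08

Henderson–Hasselbalch: pH = pKa + log([(CH3)3CCOO-]/[(CH3)3CCOOH]) = 4.96 + log(0.0075/0.057)
pH = 4.96 + (-0.881) = 4.08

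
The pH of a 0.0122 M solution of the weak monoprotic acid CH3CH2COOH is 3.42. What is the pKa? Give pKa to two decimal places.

pKa = 4.91

[H+] = 10^(-3.42) = 3.80 × 10^-4 M
At equilibrium [HA] = 0.0122 − 3.80 × 10^-4 = 1.18 × 10^-2 M
Ka = [H+][A-]/[HA] = (3.80 × 10^-4)² / 1.18 × 10^-2 = 1.22 × 10^-5
pKa = -log(1.22 × 10^-5) = 4.91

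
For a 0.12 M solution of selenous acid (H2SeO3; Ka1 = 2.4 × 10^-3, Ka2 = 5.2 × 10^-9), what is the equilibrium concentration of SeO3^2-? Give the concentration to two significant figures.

5.2 × 10^-9 M

First ionization gives [H+] ≈ [HSeO3-] = 1.58 × 10^-2 M.
Second step: Ka2 = [H+][SeO3^2-]/[HSeO3-] ≈ [SeO3^2-] (since [H+] ≈ [HSeO3-]).
So [SeO3^2-] ≈ Ka2.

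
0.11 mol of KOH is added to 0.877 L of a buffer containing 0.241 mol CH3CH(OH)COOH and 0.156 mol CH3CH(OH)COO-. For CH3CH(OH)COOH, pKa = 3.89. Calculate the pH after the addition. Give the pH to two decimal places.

pH = 4.20

After neutralization: n(CH3CH(OH)COOH) = 0.131 mol, n(CH3CH(OH)COO-) = 0.266 mol.
Henderson–Hasselbalch with mole ratio 0.266/0.131: pH = 3.89 + (+0.308)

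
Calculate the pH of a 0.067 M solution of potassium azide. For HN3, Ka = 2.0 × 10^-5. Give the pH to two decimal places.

N3- is the conjugate base of the weak acid HN3.
Kb = Kw/Ka = 1.0×10^-14 / 2.0 × 10^-5 = 5.00 × 10^-10
Kb = x²/(0.067 − x) = 5.00 × 10^-10
Assume x ≪ 0.067: x ≈ √(5.00 × 10^-10 × 0.067) = 5.79 × 10^-6 M
(x/C₀ = 0.0086% < 5%, so the approximation holds.)
pOH = −log(5.79 × 10^-6) = 5.24; pH = 14.00 − 5.24 = 8.76

pH = 8.76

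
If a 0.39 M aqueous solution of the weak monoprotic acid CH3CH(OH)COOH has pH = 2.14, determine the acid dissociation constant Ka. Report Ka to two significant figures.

Ka = 1.4 × 10^-4

[H+] = 10^(-2.14) = 7.24 × 10^-3 M
At equilibrium [HA] = 0.39 − 7.24 × 10^-3 = 3.83 × 10^-1 M
Ka = [H+][A-]/[HA] = (7.24 × 10^-3)² / 3.83 × 10^-1 = 1.4 × 10^-4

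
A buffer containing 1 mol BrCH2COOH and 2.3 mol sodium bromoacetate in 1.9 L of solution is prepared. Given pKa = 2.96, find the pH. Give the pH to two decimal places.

Using pH = pKa + log([base]/[acid]) with [base]/[acid] = 2.3/1:
pH = 2.96 + (+0.362) = 3.32

pH = 3.32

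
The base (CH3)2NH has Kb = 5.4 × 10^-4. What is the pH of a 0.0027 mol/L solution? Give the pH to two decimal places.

(CH3)2NH + H2O ⇌ (CH3)2NH2+ + OH-
Kb = [OH-]²/(0.0027 − [OH-]) = 5.4 × 10^-4
Here C₀/Kb ≈ 5, so the small-[OH-] approximation fails. Use the quadratic:
[OH-] = [−0.00054 + √(0.00054² + 5.83e-06)]/2 = 9.67 × 10^-4 M
pOH = 3.01, so pH = 14.00 − pOH = 10.99

pH = 10.99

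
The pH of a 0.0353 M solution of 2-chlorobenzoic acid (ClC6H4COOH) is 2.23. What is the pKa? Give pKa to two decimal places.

pKa = 2.93

[H+] = 10^(-2.23) = 5.89 × 10^-3 M
At equilibrium [HA] = 0.0353 − 5.89 × 10^-3 = 2.94 × 10^-2 M
Ka = [H+][A-]/[HA] = (5.89 × 10^-3)² / 2.94 × 10^-2 = 1.18 × 10^-3
pKa = -log(1.18 × 10^-3) = 2.93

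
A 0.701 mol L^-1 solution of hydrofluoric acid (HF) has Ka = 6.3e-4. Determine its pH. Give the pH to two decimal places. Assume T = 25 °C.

pH = 1.68

HF ⇌ F- + H+
From the ICE table, Ka = [H+]²/(0.701 − [H+]) = 6.3 × 10^-4.
Since Ka ≪ C₀, [H+] ≈ √(Ka·C₀) = 2.10 × 10^-2 M.
([H+]/C₀ = 3% < 5%, so the approximation holds.)
pH = −log[H+] = −log(2.10 × 10^-2) = 1.68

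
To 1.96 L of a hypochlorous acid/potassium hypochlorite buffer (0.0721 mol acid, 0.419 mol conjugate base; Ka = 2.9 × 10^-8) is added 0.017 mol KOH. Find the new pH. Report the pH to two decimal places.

pH = 8.44

After neutralization: n(HOCl) = 0.0551 mol, n(OCl-) = 0.436 mol.
pKa = −log(2.9 × 10^-8) = 7.538
pH = pKa + log([A⁻]/[HA]) = 7.538 + log(0.436/0.0551) = 7.538 +0.898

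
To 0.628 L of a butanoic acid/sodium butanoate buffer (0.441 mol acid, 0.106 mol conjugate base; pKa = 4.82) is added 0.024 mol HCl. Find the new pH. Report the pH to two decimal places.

pH = 4.07

Added H+ converts CH3(CH2)2COO- to CH3(CH2)2COOH: CH3(CH2)2COOH → 0.465 mol, CH3(CH2)2COO- → 0.082 mol.
Henderson–Hasselbalch with mole ratio 0.082/0.465: pH = 4.82 + (-0.754)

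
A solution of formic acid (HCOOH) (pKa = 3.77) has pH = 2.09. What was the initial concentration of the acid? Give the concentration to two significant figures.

[H+] = 10^(-2.09) = 8.13 × 10^-3 M = x
Ka = 10^(−3.77) = 1.70 × 10^-4
Ka = x²/(C₀ − x) ⇒ C₀ = x + x²/Ka
C₀ = 8.13 × 10^-3 + (8.13 × 10^-3)²/(1.70 × 10^-4) = 3.97 × 10^-1 M

C₀ = 4.0 × 10^-1 M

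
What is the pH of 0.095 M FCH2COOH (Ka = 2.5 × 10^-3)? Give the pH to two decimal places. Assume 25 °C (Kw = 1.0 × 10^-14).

pH = 1.85

FCH2COOH ⇌ FCH2COO- + H+
From the ICE table, Ka = x²/(0.095 − x) = 2.5 × 10^-3.
The 5% rule fails; solving x² + Ka·x − Ka·C₀ = 0 exactly:
x = [−0.0025 + √(0.0025² + 0.00095)]/2 = 1.42 × 10^-2 M
pH = −log[H+] = −log(1.42 × 10^-2) = 1.85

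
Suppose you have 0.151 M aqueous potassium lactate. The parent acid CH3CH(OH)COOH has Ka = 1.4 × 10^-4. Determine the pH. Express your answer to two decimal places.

CH3CH(OH)COO- is the conjugate base of the weak acid CH3CH(OH)COOH.
Kb = Kw/Ka = 1.0×10^-14 / 1.4 × 10^-4 = 7.14 × 10^-11
Kb = x²/(0.151 − x) = 7.14 × 10^-11
Neglecting x in the denominator: x = √(7.14 × 10^-11 × 0.151) = 3.28 × 10^-6 M
Check: 0.0022% ionized — well under 5%, approximation valid.
pOH = −log(3.28 × 10^-6) = 5.48; pH = 14.00 − 5.48 = 8.52

pH = 8.52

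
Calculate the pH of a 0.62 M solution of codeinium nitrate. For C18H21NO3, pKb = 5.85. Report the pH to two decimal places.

pH = 4.18

C18H22NO3+ is the conjugate acid of the weak base C18H21NO3.
Kb = 10^(−5.85) = 1.41 × 10^-6
Ka = Kw/Kb = 1.0×10^-14 / 1.41 × 10^-6 = 7.09 × 10^-9
Ka = [H+]²/(0.62 − [H+]) = 7.09 × 10^-9
Neglecting [H+] in the denominator: [H+] = √(7.09 × 10^-9 × 0.62) = 6.63 × 10^-5 M
Check: 0.011% ionized — well under 5%, approximation valid.
pH = −log(6.63 × 10^-5) = 4.18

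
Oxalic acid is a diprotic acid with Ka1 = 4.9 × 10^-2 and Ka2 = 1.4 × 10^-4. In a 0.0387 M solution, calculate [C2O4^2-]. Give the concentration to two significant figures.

First ionization gives [H+] ≈ [HC2O4-] = 2.55 × 10^-2 M.
Second step: Ka2 = [H+][C2O4^2-]/[HC2O4-] ≈ [C2O4^2-] (since [H+] ≈ [HC2O4-]).
So [C2O4^2-] ≈ Ka2.

1.4 × 10^-4 M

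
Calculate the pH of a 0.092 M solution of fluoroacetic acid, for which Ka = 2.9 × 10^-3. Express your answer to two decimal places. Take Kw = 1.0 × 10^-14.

pH = 1.83

FCH2COOH ⇌ FCH2COO- + H+
Let x = [H+] at equilibrium. Ka = x²/(0.092 − x).
x is not negligible relative to C₀; solve x² + 0.0029·x − 0.000267 = 0.
x = (−Ka + √(Ka² + 4·Ka·C₀))/2 = 1.49 × 10^-2 M
pH = −log(1.49 × 10^-2) = 1.83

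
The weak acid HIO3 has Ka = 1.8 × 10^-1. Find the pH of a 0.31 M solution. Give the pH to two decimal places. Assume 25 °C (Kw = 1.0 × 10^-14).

HIO3 ⇌ IO3- + H+
From the ICE table, Ka = [H+]²/(0.31 − [H+]) = 1.8 × 10^-1.
Here C₀/Ka ≈ 1.72, so the small-[H+] approximation fails. Use the quadratic:
[H+] = [−0.18 + √(0.18² + 0.223)]/2 = 1.63 × 10^-1 M
pH = −log(1.63 × 10^-1) = 0.79

pH = 0.79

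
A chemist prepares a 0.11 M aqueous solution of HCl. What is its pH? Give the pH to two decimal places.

pH = 0.96

HCl is a strong acid and dissociates completely, so [H+] = 0.11 M.
pH = -log(0.11) = 0.96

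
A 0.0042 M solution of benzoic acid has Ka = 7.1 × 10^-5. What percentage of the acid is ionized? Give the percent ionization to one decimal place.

12.2%

C6H5COOH ⇌ C6H5COO- + H+; let x = [H+] at equilibrium.
Solve x² + 7.1e-05x − 2.98e-07 = 0 → x = 5.12 × 10^-4 M
Fraction ionized = 5.12 × 10^-4 / 0.0042 = 0.1219 → 12.2%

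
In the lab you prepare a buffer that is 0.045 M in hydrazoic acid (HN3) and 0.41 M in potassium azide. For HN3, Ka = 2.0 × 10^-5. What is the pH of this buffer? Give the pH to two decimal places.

pKa = −log(2.0 × 10^-5) = 4.699
Using pH = pKa + log([base]/[acid]) with [base]/[acid] = 0.41/0.045:
pH = 4.699 + (+0.960) = 5.66

pH = 5.66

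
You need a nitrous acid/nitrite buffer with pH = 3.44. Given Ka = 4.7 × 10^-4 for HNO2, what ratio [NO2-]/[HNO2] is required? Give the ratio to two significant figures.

pKa = -log(4.7 × 10^-4) = 3.328
pH = pKa + log(r) ⇒ log(r) = 3.44 − 3.328 = +0.112
r = [NO2-]/[HNO2] = 10^(+0.112) = 1.29

ratio = 1.3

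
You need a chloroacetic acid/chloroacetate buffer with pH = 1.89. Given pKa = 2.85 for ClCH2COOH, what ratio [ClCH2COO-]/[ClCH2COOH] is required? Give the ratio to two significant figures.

pH = pKa + log(r) ⇒ log(r) = 1.89 − 2.85 = -0.96
r = [ClCH2COO-]/[ClCH2COOH] = 10^(-0.96) = 0.11

ratio = 0.11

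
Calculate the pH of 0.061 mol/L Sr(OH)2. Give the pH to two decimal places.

Sr(OH)2 is a strong base (each formula unit releases 2 OH-); [OH-] = 0.122 M.
pOH = -log(0.122) = 0.91
pH = 14.00 - 0.91 = 13.09

pH = 13.09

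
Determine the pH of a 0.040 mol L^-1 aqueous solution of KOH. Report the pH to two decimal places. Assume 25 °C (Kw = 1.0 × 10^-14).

KOH is a strong base; [OH-] = 0.04 M.
pOH = -log(0.04) = 1.40
pH = 14.00 - 1.40 = 12.60

pH = 12.60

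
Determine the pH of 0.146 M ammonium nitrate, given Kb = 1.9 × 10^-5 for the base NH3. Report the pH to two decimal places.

NH4+ is the conjugate acid of the weak base NH3.
Ka = Kw/Kb = 1.0×10^-14 / 1.9 × 10^-5 = 5.26 × 10^-10
Ka = [H+]²/(0.146 − [H+]) = 5.26 × 10^-10
Assume [H+] ≪ 0.146: [H+] ≈ √(5.26 × 10^-10 × 0.146) = 8.76 × 10^-6 M
pH = −log[H+] = −log(8.76 × 10^-6) = 5.06

pH = 5.06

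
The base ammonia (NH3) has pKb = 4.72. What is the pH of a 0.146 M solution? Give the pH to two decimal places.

NH3 + H2O ⇌ NH4+ + OH-
Kb = 10^(−4.72) = 1.91 × 10^-5
Kb = x²/(0.146 − x) = 1.91 × 10^-5
Assume x ≪ 0.146: x ≈ √(1.91 × 10^-5 × 0.146) = 1.67 × 10^-3 M
(x/C₀ = 1.1% < 5%, so the approximation holds.)
pOH = 2.78, so pH = 14.00 − pOH = 11.22

pH = 11.22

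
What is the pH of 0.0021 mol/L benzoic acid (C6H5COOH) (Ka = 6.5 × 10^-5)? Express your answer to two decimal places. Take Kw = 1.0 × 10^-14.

C6H5COOH ⇌ C6H5COO- + H+
From the ICE table, Ka = [H+]²/(0.0021 − [H+]) = 6.5 × 10^-5.
Here C₀/Ka ≈ 32.3, so the small-[H+] approximation fails. Use the quadratic:
[H+] = (−Ka + √(Ka² + 4·Ka·C₀))/2 = 3.38 × 10^-4 M
pH = −log[H+] = −log(3.38 × 10^-4) = 3.47

pH = 3.47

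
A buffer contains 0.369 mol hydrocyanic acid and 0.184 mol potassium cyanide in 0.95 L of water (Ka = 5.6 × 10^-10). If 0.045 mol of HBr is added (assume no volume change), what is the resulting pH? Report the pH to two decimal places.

After neutralization: n(HCN) = 0.414 mol, n(CN-) = 0.139 mol.
pKa = −log(5.6 × 10^-10) = 9.252
pH = pKa + log([A⁻]/[HA]) = 9.252 + log(0.139/0.414) = 9.252 -0.474

pH = 8.78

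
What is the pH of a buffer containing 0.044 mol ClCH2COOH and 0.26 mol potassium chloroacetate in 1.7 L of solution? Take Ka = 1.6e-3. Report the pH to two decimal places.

pKa = −log(1.6 × 10^-3) = 2.796
Henderson–Hasselbalch: pH = pKa + log([ClCH2COO-]/[ClCH2COOH]) = 2.796 + log(0.26/0.044)
pH = 2.796 + (+0.772) = 3.57

pH = 3.57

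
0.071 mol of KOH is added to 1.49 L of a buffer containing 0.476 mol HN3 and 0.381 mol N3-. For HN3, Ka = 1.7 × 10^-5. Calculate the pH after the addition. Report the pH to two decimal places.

pH = 4.82

After neutralization: n(HN3) = 0.405 mol, n(N3-) = 0.452 mol.
pKa = −log(1.7 × 10^-5) = 4.770
Henderson–Hasselbalch with mole ratio 0.452/0.405: pH = 4.770 + (+0.048)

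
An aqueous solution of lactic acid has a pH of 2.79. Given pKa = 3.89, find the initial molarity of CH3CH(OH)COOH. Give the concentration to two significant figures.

[H+] = 10^(-2.79) = 1.62 × 10^-3 M = x
Ka = 10^(−3.89) = 1.29 × 10^-4
Ka = x²/(C₀ − x) ⇒ C₀ = x + x²/Ka
C₀ = 1.62 × 10^-3 + (1.62 × 10^-3)²/(1.29 × 10^-4) = 2.20 × 10^-2 M

C₀ = 2.2 × 10^-2 M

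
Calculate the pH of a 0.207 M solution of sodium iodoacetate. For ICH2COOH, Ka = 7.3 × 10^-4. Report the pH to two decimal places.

ICH2COO- is the conjugate base of the weak acid ICH2COOH.
Kb = Kw/Ka = 1.0×10^-14 / 7.3 × 10^-4 = 1.37 × 10^-11
Kb = [OH-]²/(0.207 − [OH-]) = 1.37 × 10^-11
Assume [OH-] ≪ 0.207: [OH-] ≈ √(1.37 × 10^-11 × 0.207) = 1.68 × 10^-6 M
pOH = 5.77, so pH = 14.00 − pOH = 8.23

pH = 8.23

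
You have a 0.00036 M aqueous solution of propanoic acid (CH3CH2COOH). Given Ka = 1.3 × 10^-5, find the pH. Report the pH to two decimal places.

CH3CH2COOH ⇌ CH3CH2COO- + H+
From the ICE table, Ka = x²/(0.00036 − x) = 1.3 × 10^-5.
Here C₀/Ka ≈ 27.7, so the small-x approximation fails. Use the quadratic:
x = (−Ka + √(Ka² + 4·Ka·C₀))/2 = 6.22 × 10^-5 M
pH = −log[H+] = −log(6.22 × 10^-5) = 4.21

pH = 4.21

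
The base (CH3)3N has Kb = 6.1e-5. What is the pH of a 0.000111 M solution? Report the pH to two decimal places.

(CH3)3N + H2O ⇌ (CH3)3NH+ + OH-
Kb = [OH-]²/(0.000111 − [OH-]) = 6.1 × 10^-5
[OH-] is not negligible relative to C₀; solve [OH-]² + 6.1e-05·[OH-] − 6.77e-09 = 0.
[OH-] = (−Kb + √(Kb² + 4·Kb·C₀))/2 = 5.73 × 10^-5 M
pOH = −log(5.73 × 10^-5) = 4.24; pH = 14.00 − 4.24 = 9.76

pH = 9.76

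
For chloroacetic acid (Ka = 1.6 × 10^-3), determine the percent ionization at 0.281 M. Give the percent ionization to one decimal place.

ClCH2COOH ⇌ ClCH2COO- + H+; let x = [H+] at equilibrium.
Solve x² + 0.0016x − 0.00045 = 0 → x = 2.04 × 10^-2 M
% ionization = x/C₀ × 100% = 2.04 × 10^-2/0.281 × 100% = 7.3%

7.3%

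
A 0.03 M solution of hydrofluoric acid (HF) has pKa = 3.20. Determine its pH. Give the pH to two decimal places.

HF ⇌ F- + H+
Ka = 10^(−3.20) = 6.31 × 10^-4
From the ICE table, Ka = x²/(0.03 − x) = 6.31 × 10^-4.
x is not negligible relative to C₀; solve x² + 0.000631·x − 1.89e-05 = 0.
x = (−Ka + √(Ka² + 4·Ka·C₀))/2 = 4.05 × 10^-3 M
pH = −log(4.05 × 10^-3) = 2.39

pH = 2.39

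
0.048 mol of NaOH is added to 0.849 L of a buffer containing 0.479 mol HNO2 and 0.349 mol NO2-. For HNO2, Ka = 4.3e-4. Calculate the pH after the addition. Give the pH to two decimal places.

After neutralization: n(HNO2) = 0.431 mol, n(NO2-) = 0.397 mol.
pKa = −log(4.3 × 10^-4) = 3.367
Henderson–Hasselbalch with mole ratio 0.397/0.431: pH = 3.367 + (-0.036)

pH = 3.33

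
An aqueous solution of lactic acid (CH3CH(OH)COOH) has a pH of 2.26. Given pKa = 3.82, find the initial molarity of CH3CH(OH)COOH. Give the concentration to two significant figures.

C₀ = 2.1 × 10^-1 M

[H+] = 10^(-2.26) = 5.50 × 10^-3 M = x
Ka = 10^(−3.82) = 1.51 × 10^-4
Ka = x²/(C₀ − x) ⇒ C₀ = x + x²/Ka
C₀ = 5.50 × 10^-3 + (5.50 × 10^-3)²/(1.51 × 10^-4) = 2.06 × 10^-1 M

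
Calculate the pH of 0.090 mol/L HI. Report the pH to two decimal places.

pH = 1.05

HI is a strong acid and dissociates completely, so [H+] = 0.090 M.
pH = -log(0.09) = 1.05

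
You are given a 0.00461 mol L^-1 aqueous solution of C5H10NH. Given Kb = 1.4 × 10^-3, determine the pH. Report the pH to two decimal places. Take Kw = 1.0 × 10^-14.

C5H10NH + H2O ⇌ C5H10NH2+ + OH-
Kb = [OH-]²/(0.00461 − [OH-]) = 1.4 × 10^-3
[OH-] is not negligible relative to C₀; solve [OH-]² + 0.0014·[OH-] − 6.45e-06 = 0.
[OH-] = (−Kb + √(Kb² + 4·Kb·C₀))/2 = 1.94 × 10^-3 M
pOH = 2.71, so pH = 14.00 − pOH = 11.29

pH = 11.29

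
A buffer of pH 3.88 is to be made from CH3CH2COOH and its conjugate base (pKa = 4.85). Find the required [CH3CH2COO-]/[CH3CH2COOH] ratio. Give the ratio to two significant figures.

ratio = 0.11

pH = pKa + log(r) ⇒ log(r) = 3.88 − 4.85 = -0.97
r = [CH3CH2COO-]/[CH3CH2COOH] = 10^(-0.97) = 0.107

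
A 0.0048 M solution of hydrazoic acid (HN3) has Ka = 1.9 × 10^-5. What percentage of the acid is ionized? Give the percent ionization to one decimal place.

6.1%

HN3 ⇌ N3- + H+; let x = [H+] at equilibrium.
Ka = x²/(C₀ − x); solving the quadratic gives x = 2.93 × 10^-4 M.
% ionization = x/C₀ × 100% = 2.93 × 10^-4/0.0048 × 100% = 6.1%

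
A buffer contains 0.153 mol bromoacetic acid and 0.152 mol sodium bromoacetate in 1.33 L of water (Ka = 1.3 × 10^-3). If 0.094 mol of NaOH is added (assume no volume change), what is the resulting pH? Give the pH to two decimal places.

pH = 3.51

OH- converts BrCH2COOH to BrCH2COO-: BrCH2COOH → 0.059 mol, BrCH2COO- → 0.246 mol.
pKa = −log(1.3 × 10^-3) = 2.886
Henderson–Hasselbalch with mole ratio 0.246/0.059: pH = 2.886 + (+0.620)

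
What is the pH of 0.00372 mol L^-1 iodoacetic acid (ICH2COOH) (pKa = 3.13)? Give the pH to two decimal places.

pH = 2.88

ICH2COOH ⇌ ICH2COO- + H+
Ka = 10^(−3.13) = 7.41 × 10^-4
From the ICE table, Ka = [H+]²/(0.00372 − [H+]) = 7.41 × 10^-4.
The 5% rule fails; solving [H+]² + Ka·[H+] − Ka·C₀ = 0 exactly:
[H+] = [−0.000741 + √(0.000741² + 1.1e-05)]/2 = 1.33 × 10^-3 M
pH = −log(1.33 × 10^-3) = 2.88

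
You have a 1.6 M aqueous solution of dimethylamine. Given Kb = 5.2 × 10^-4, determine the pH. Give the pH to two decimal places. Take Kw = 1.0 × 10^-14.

(CH3)2NH + H2O ⇌ (CH3)2NH2+ + OH-
Kb = [OH-]²/(1.6 − [OH-]) = 5.2 × 10^-4
Since Kb ≪ C₀, [OH-] ≈ √(Kb·C₀) = 2.88 × 10^-2 M.
([OH-]/C₀ = 1.8% < 5%, so the approximation holds.)
pOH = −log(2.88 × 10^-2) = 1.54; pH = 14.00 − 1.54 = 12.46

pH = 12.46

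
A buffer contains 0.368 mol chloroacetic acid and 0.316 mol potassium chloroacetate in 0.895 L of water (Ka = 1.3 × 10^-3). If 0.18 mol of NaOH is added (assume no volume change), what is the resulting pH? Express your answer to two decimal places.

After neutralization: n(ClCH2COOH) = 0.188 mol, n(ClCH2COO-) = 0.496 mol.
pKa = −log(1.3 × 10^-3) = 2.886
pH = pKa + log([A⁻]/[HA]) = 2.886 + log(0.496/0.188) = 2.886 +0.421

pH = 3.31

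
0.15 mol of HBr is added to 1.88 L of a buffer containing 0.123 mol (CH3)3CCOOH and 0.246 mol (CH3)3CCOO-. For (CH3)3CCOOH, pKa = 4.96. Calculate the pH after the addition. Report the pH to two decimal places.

pH = 4.51

After neutralization: n((CH3)3CCOOH) = 0.273 mol, n((CH3)3CCOO-) = 0.096 mol.
pH = pKa + log(n_(CH3)3CCOO-/n_(CH3)3CCOOH) = 4.96 + log(0.096/0.273) = 4.96 + (-0.454)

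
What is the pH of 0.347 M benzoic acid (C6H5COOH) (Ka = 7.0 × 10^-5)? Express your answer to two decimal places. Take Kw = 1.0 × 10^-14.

C6H5COOH ⇌ C6H5COO- + H+
Let x = [H+] at equilibrium. Ka = x²/(0.347 − x).
Since Ka ≪ C₀, x ≈ √(Ka·C₀) = 4.93 × 10^-3 M.
(x/C₀ = 1.4% < 5%, so the approximation holds.)
pH = −log(4.93 × 10^-3) = 2.31

pH = 2.31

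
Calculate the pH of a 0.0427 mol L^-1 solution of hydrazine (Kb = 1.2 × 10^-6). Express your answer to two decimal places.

pH = 10.35

N2H4 + H2O ⇌ N2H5+ + OH-
Kb = [OH-]²/(0.0427 − [OH-]) = 1.2 × 10^-6
Assume [OH-] ≪ 0.0427: [OH-] ≈ √(1.2 × 10^-6 × 0.0427) = 2.26 × 10^-4 M
pOH = 3.65, so pH = 14.00 − pOH = 10.35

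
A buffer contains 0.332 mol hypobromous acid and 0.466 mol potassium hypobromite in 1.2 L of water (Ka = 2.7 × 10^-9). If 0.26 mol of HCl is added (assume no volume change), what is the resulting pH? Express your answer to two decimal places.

Added H+ converts OBr- to HOBr: HOBr → 0.592 mol, OBr- → 0.206 mol.
pKa = −log(2.7 × 10^-9) = 8.569
Henderson–Hasselbalch with mole ratio 0.206/0.592: pH = 8.569 + (-0.458)

pH = 8.11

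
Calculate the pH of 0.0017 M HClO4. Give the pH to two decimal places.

HClO4 is a strong acid and dissociates completely, so [H+] = 0.0017 M.
pH = -log(0.0017) = 2.77

pH = 2.77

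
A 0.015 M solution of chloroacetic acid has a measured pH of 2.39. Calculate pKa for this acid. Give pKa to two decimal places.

[H+] = 10^(-2.39) = 4.07 × 10^-3 M
At equilibrium [HA] = 0.015 − 4.07 × 10^-3 = 1.09 × 10^-2 M
Ka = [H+][A-]/[HA] = (4.07 × 10^-3)² / 1.09 × 10^-2 = 1.52 × 10^-3
pKa = -log(1.52 × 10^-3) = 2.82

pKa = 2.82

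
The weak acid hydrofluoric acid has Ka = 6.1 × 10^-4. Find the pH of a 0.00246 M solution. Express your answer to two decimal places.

pH = 3.02

HF ⇌ F- + H+
Ka = x²/(0.00246 − x) = 6.1 × 10^-4
x is not negligible relative to C₀; solve x² + 0.00061·x − 1.5e-06 = 0.
x = [−0.00061 + √(0.00061² + 6e-06)]/2 = 9.57 × 10^-4 M
pH = −log(9.57 × 10^-4) = 3.02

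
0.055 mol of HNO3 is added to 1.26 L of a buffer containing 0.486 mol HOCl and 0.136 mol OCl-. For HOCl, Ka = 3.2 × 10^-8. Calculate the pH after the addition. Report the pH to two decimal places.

pH = 6.67

Added H+ converts OCl- to HOCl: HOCl → 0.541 mol, OCl- → 0.081 mol.
pKa = −log(3.2 × 10^-8) = 7.495
pH = pKa + log([A⁻]/[HA]) = 7.495 + log(0.081/0.541) = 7.495 -0.825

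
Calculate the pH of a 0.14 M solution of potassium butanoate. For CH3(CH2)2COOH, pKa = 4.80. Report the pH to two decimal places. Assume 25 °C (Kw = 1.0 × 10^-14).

pH = 8.97

CH3(CH2)2COO- is the conjugate base of the weak acid CH3(CH2)2COOH.
Ka = 10^(−4.80) = 1.58 × 10^-5
Kb = Kw/Ka = 1.0×10^-14 / 1.58 × 10^-5 = 6.33 × 10^-10
Let x = [OH-] at equilibrium. Kb = x²/(0.14 − x).
Neglecting x in the denominator: x = √(6.33 × 10^-10 × 0.14) = 9.41 × 10^-6 M
pOH = 5.03, so pH = 14.00 − pOH = 8.97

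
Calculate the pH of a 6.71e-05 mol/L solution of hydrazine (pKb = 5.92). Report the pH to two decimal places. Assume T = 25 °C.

pH = 8.92

N2H4 + H2O ⇌ N2H5+ + OH-
Kb = 10^(−5.92) = 1.20 × 10^-6
Kb = [OH-]²/(6.71e-05 − [OH-]) = 1.20 × 10^-6
Here C₀/Kb ≈ 55.9, so the small-[OH-] approximation fails. Use the quadratic:
[OH-] = [−1.2e-06 + √(1.2e-06² + 3.22e-10)]/2 = 8.39 × 10^-6 M
pOH = 5.08, so pH = 14.00 − pOH = 8.92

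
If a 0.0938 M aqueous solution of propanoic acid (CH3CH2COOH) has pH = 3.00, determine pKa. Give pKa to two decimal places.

[H+] = 10^(-3.00) = 1.00 × 10^-3 M
At equilibrium [HA] = 0.0938 − 1.00 × 10^-3 = 9.28 × 10^-2 M
Ka = [H+][A-]/[HA] = (1.00 × 10^-3)² / 9.28 × 10^-2 = 1.08 × 10^-5
pKa = -log(1.08 × 10^-5) = 4.97

pKa = 4.97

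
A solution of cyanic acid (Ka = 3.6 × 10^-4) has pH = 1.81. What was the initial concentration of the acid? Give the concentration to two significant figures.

[H+] = 10^(-1.81) = 1.55 × 10^-2 M = x
Ka = x²/(C₀ − x) ⇒ C₀ = x + x²/Ka
C₀ = 1.55 × 10^-2 + (1.55 × 10^-2)²/(3.6 × 10^-4) = 6.83 × 10^-1 M

C₀ = 6.8 × 10^-1 M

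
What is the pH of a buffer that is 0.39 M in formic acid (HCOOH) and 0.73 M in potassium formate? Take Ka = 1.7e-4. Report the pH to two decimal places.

pH = 4.04

pKa = −log(1.7 × 10^-4) = 3.770
Using pH = pKa + log([base]/[acid]) with [base]/[acid] = 0.73/0.39:
pH = 3.770 + (+0.272) = 4.04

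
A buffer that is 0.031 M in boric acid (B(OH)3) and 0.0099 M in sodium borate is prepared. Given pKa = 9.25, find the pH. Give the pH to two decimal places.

pH = 8.75

Henderson–Hasselbalch: pH = pKa + log([B(OH)4-]/[B(OH)3]) = 9.25 + log(0.0099/0.031)
pH = 9.25 + (-0.496) = 8.75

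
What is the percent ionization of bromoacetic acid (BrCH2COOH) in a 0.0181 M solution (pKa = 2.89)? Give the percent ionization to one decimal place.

BrCH2COOH ⇌ BrCH2COO- + H+; let x = [H+] at equilibrium.
Ka = 10^(−2.89) = 1.29 × 10^-3
Solve x² + 0.00129x − 2.33e-05 = 0 → x = 4.23 × 10^-3 M
% ionization = x/C₀ × 100% = 4.23 × 10^-3/0.0181 × 100% = 23.4%

23.4%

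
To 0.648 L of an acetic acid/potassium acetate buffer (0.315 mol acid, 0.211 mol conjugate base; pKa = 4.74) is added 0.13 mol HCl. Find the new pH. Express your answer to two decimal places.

Added H+ converts CH3COO- to CH3COOH: CH3COOH → 0.445 mol, CH3COO- → 0.081 mol.
Henderson–Hasselbalch with mole ratio 0.081/0.445: pH = 4.74 + (-0.740)

pH = 4.00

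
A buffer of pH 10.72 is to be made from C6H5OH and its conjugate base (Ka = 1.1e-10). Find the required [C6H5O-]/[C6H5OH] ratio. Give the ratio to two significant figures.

pKa = -log(1.1 × 10^-10) = 9.959
pH = pKa + log(r) ⇒ log(r) = 10.72 − 9.959 = +0.761
r = [C6H5O-]/[C6H5OH] = 10^(+0.761) = 5.77

ratio = 5.8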